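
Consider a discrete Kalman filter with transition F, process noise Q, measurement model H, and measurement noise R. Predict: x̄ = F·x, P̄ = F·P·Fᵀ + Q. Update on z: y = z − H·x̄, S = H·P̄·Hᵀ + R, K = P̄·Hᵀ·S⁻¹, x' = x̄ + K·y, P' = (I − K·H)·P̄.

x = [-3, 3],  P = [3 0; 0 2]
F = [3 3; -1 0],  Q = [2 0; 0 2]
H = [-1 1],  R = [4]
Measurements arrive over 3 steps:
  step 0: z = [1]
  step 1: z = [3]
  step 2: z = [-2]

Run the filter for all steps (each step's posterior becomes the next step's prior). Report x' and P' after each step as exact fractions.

step 0: x' = [56/37, 97/37], P' = [171/37 59/37; 59/37 87/37]
step 1: x' = [-5287/5231, 7902/5231], P' = [23862/5231 7270/5231; 7270/5231 11010/5231]
step 2: x' = [937247/348605, 51169/69721], P' = [1569912/348605 94556/69721; 94556/69721 145644/69721]

step 0: x̄ = F·x = [0, 3]
step 0: P̄ = F·P·Fᵀ + Q = [47 -9; -9 5]
step 0: y = z − H·x̄ = [-2]
step 0: S = H·P̄·Hᵀ + R = [74]
step 0: K = P̄·Hᵀ·S⁻¹ = [-28/37; 7/37]
step 0: x' = x̄ + K·y = [56/37, 97/37]
step 0: P' = (I − K·H)·P̄ = [171/37 59/37; 59/37 87/37]
step 1: x̄ = F·x = [459/37, -56/37]
step 1: P̄ = F·P·Fᵀ + Q = [3458/37 -690/37; -690/37 245/37]
step 1: y = z − H·x̄ = [626/37]
step 1: S = H·P̄·Hᵀ + R = [5231/37]
step 1: K = P̄·Hᵀ·S⁻¹ = [-4148/5231; 935/5231]
step 1: x' = x̄ + K·y = [-5287/5231, 7902/5231]
step 1: P' = (I − K·H)·P̄ = [23862/5231 7270/5231; 7270/5231 11010/5231]
step 2: x̄ = F·x = [7845/5231, 5287/5231]
step 2: P̄ = F·P·Fᵀ + Q = [455170/5231 -93396/5231; -93396/5231 34324/5231]
step 2: y = z − H·x̄ = [-7904/5231]
step 2: S = H·P̄·Hᵀ + R = [697210/5231]
step 2: K = P̄·Hᵀ·S⁻¹ = [-274283/348605; 12772/69721]
step 2: x' = x̄ + K·y = [937247/348605, 51169/69721]
step 2: P' = (I − K·H)·P̄ = [1569912/348605 94556/69721; 94556/69721 145644/69721]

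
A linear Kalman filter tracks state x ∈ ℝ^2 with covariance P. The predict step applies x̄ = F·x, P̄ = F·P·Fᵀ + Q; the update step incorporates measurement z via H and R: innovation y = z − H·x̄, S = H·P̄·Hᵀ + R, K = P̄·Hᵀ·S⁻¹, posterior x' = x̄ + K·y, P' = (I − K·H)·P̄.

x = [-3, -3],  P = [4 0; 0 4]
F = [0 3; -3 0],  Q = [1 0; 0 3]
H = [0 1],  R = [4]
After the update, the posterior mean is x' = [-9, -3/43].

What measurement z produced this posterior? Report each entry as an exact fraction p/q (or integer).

x̄ = F·x = [-9, 9]
P̄ = F·P·Fᵀ + Q = [37 0; 0 39]
S = H·P̄·Hᵀ + R = [43]
K = P̄·Hᵀ·S⁻¹ = [0; 39/43]
x' − x̄ = [0, -390/43] = K·y
y = (KᵀK)⁻¹·Kᵀ·(x' − x̄) = [-10]
z = y + H·x̄ = [-10] + [9] = [-1]

z = [-1]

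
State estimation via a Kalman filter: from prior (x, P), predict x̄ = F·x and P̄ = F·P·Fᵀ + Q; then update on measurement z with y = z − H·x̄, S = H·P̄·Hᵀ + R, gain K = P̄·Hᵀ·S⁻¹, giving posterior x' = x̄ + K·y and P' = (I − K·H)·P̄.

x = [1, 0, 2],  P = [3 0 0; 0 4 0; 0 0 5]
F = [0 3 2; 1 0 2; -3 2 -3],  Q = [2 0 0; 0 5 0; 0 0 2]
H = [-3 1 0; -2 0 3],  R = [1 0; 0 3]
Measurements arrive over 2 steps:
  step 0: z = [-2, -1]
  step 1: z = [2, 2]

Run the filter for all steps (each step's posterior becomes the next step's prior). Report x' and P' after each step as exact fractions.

step 0: x' = [154426/210701, 86497/421402, 52005/421402], P' = [161574/210701 415128/210701 97704/210701; 415128/210701 2493489/421402 493677/421402; 97704/210701 493677/421402 256959/421402]
step 1: x' = [-37776640/45712093, -256467788/594257209, 1274075/45712093], P' = [32468376/45712093 82563665/45712093 19326210/45712093; 82563665/45712093 116347683943/21393259524 580730207/548545116; 19326210/45712093 580730207/548545116 104287707/182848372]

step 0: x̄ = F·x = [4, 5, -9]
step 0: P̄ = F·P·Fᵀ + Q = [58 20 -6; 20 28 -39; -6 -39 90]
step 0: y = z − H·x̄ = [5, 34]
step 0: S = H·P̄·Hᵀ + R = [431 245; 245 1117]
step 0: K = P̄·Hᵀ·S⁻¹ = [-69594/210701 -10012/210701; 2721/421402 -59827/421402; -92547/421402 126687/421402]
step 0: x' = x̄ + K·y = [154426/210701, 86497/421402, 52005/421402]
step 0: P' = (I − K·H)·P̄ = [161574/210701 415128/210701 97704/210701; 415128/210701 2493489/421402 493677/421402; 97704/210701 493677/421402 256959/421402]
step 1: x̄ = F·x = [363501/421402, 206431/210701, -909577/421402]
step 1: P̄ = F·P·Fᵀ + Q = [30236165/421402 3435741/210701 2306043/421402; 3435741/210701 2119813/210701 -317325/210701; 2306043/421402 -317325/210701 3667871/421402]
step 1: y = z − H·x̄ = [1520445/421402, 4298537/421402]
step 1: S = H·P̄·Hᵀ + R = [235557621/421402 145015689/421402; 145015689/421402 127547189/421402]
step 1: K = P̄·Hᵀ·S⁻¹ = [-2120209/6530299 -2319374/45712093; 61185469/3056179932 -79779113/548545116; -16430479/78363588 52751147/182848372]
step 1: x' = x̄ + K·y = [-37776640/45712093, -256467788/594257209, 1274075/45712093]
step 1: P' = (I − K·H)·P̄ = [32468376/45712093 82563665/45712093 19326210/45712093; 82563665/45712093 116347683943/21393259524 580730207/548545116; 19326210/45712093 580730207/548545116 104287707/182848372]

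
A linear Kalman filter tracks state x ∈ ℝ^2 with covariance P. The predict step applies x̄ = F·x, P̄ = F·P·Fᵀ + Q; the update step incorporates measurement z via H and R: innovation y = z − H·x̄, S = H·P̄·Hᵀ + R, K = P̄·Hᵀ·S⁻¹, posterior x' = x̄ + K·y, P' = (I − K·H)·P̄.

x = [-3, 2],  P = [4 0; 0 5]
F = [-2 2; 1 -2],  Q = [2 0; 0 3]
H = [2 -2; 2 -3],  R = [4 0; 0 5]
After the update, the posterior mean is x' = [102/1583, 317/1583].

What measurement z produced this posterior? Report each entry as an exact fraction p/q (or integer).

z = [-2, 1]

x̄ = F·x = [10, -7]
P̄ = F·P·Fᵀ + Q = [38 -28; -28 27]
S = H·P̄·Hᵀ + R = [488 594; 594 736]
K = P̄·Hᵀ·S⁻¹ = [528/1583 -82/1583; 209/3166 -379/1583]
x' − x̄ = [-15728/1583, 11398/1583] = K·y
y = (KᵀK)⁻¹·Kᵀ·(x' − x̄) = [-36, -40]
z = y + H·x̄ = [-36, -40] + [34, 41] = [-2, 1]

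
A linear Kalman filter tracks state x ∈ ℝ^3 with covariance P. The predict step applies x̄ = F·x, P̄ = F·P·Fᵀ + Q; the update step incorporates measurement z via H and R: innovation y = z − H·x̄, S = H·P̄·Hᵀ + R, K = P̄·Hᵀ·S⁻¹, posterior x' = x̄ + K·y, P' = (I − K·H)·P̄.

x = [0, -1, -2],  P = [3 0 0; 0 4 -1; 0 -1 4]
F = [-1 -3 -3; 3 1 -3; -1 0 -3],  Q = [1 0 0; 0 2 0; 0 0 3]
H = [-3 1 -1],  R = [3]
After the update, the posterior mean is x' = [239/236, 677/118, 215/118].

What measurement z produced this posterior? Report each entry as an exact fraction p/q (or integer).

z = [1]

x̄ = F·x = [9, 5, 6]
P̄ = F·P·Fᵀ + Q = [58 9 30; 9 75 30; 30 30 42]
S = H·P̄·Hᵀ + R = [708]
K = P̄·Hᵀ·S⁻¹ = [-65/236; 3/118; -17/118]
x' − x̄ = [-1885/236, 87/118, -493/118] = K·y
y = (KᵀK)⁻¹·Kᵀ·(x' − x̄) = [29]
z = y + H·x̄ = [29] + [-28] = [1]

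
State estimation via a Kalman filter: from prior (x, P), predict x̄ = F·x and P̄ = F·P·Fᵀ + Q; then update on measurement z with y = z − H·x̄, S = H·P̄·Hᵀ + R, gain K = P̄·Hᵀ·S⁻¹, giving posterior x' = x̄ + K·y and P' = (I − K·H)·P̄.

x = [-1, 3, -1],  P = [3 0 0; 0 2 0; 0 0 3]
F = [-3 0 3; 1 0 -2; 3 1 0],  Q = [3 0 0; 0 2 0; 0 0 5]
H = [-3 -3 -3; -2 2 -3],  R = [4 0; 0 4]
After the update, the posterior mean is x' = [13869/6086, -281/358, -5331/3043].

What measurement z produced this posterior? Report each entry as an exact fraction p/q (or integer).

z = [1, -1]

x̄ = F·x = [0, 1, 0]
P̄ = F·P·Fᵀ + Q = [57 -27 -27; -27 17 9; -27 9 34]
S = H·P̄·Hᵀ + R = [166 168; 168 390]
K = P̄·Hᵀ·S⁻¹ = [1851/6086 -2155/6086; -89/358 283/1074; -1140/3043 257/3043]
x' − x̄ = [13869/6086, -639/358, -5331/3043] = K·y
y = (KᵀK)⁻¹·Kᵀ·(x' − x̄) = [4, -3]
z = y + H·x̄ = [4, -3] + [-3, 2] = [1, -1]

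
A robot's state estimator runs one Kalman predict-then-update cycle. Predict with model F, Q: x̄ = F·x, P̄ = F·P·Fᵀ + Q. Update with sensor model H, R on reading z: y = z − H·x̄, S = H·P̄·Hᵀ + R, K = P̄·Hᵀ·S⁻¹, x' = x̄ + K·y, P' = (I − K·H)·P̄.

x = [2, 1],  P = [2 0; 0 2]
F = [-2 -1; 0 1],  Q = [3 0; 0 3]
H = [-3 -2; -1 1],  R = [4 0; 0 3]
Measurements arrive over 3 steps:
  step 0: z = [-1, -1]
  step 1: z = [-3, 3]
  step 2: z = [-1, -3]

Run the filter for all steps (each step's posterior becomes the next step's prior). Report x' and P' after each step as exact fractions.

step 0: x̄ = F·x = [-5, 1]
step 0: P̄ = F·P·Fᵀ + Q = [13 -2; -2 5]
step 0: y = z − H·x̄ = [-14, -7]
step 0: S = H·P̄·Hᵀ + R = [117 31; 31 25]
step 0: K = P̄·Hᵀ·S⁻¹ = [-205/982 -335/982; -317/1964 943/1964]
step 0: x' = x̄ + K·y = [305/982, -199/1964]
step 0: P' = (I − K·H)·P̄ = [283/491 -439/982; -439/982 1951/1964]
step 1: x̄ = F·x = [-1021/1964, -199/1964]
step 1: P̄ = F·P·Fᵀ + Q = [8859/1964 -195/1964; -195/1964 7843/1964]
step 1: y = z − H·x̄ = [-9353/1964, 2535/982]
step 1: S = H·P̄·Hᵀ + R = [116619/1964 5543/982; 5543/982 5746/491]
step 1: K = P̄·Hᵀ·S⁻¹ = [-255351/1302175 -389796/1302175; -222093/1302175 562522/1302175]
step 1: x' = x̄ + K·y = [-467153/1302175, 2377846/1302175]
step 1: P' = (I − K·H)·P̄ = [672036/1302175 -497352/1302175; -497352/1302175 1190214/1302175]
step 2: x̄ = F·x = [-5892/5315, 2377846/1302175]
step 2: P̄ = F·P·Fᵀ + Q = [4731/1063 -798/5315; -798/5315 5096739/1302175]
step 2: y = z − H·x̄ = [-877103/1302175, -7727911/1302175]
step 2: S = H·P̄·Hᵀ + R = [75408811/1302175 7388457/1302175; 7388457/1302175 15189759/1302175]
step 2: K = P̄·Hᵀ·S⁻¹ = [-9125415/46539758 -13917025/46539758; -15788011/93079516 120327587/279238548]
step 2: x' = x̄ + K·y = [18573332/23269879, -86144905/139619274]
step 2: P' = (I − K·H)·P̄ = [12000381/23269879 -17750313/46539758; -17750313/46539758 84826961/93079516]

step 0: x' = [305/982, -199/1964], P' = [283/491 -439/982; -439/982 1951/1964]
step 1: x' = [-467153/1302175, 2377846/1302175], P' = [672036/1302175 -497352/1302175; -497352/1302175 1190214/1302175]
step 2: x' = [18573332/23269879, -86144905/139619274], P' = [12000381/23269879 -17750313/46539758; -17750313/46539758 84826961/93079516]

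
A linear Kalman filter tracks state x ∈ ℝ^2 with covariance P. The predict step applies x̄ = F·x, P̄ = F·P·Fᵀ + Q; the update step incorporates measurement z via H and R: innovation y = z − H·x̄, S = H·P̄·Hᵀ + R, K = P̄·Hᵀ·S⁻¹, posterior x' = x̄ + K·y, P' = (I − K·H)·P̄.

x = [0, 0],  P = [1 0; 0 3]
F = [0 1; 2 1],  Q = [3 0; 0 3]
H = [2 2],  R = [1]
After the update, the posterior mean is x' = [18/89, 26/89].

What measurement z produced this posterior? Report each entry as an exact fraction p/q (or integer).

x̄ = F·x = [0, 0]
P̄ = F·P·Fᵀ + Q = [6 3; 3 10]
S = H·P̄·Hᵀ + R = [89]
K = P̄·Hᵀ·S⁻¹ = [18/89; 26/89]
x' − x̄ = [18/89, 26/89] = K·y
y = (KᵀK)⁻¹·Kᵀ·(x' − x̄) = [1]
z = y + H·x̄ = [1] + [0] = [1]

z = [1]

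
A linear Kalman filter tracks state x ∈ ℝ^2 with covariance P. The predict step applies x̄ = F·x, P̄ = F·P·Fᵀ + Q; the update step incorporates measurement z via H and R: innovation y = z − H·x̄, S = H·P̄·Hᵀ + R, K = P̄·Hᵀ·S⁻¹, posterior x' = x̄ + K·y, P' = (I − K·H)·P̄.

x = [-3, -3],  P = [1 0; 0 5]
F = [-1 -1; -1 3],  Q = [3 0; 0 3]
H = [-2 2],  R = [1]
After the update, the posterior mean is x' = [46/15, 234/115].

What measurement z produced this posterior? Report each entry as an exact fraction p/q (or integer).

z = [-2]

x̄ = F·x = [6, -6]
P̄ = F·P·Fᵀ + Q = [9 -14; -14 49]
S = H·P̄·Hᵀ + R = [345]
K = P̄·Hᵀ·S⁻¹ = [-2/15; 42/115]
x' − x̄ = [-44/15, 924/115] = K·y
y = (KᵀK)⁻¹·Kᵀ·(x' − x̄) = [22]
z = y + H·x̄ = [22] + [-24] = [-2]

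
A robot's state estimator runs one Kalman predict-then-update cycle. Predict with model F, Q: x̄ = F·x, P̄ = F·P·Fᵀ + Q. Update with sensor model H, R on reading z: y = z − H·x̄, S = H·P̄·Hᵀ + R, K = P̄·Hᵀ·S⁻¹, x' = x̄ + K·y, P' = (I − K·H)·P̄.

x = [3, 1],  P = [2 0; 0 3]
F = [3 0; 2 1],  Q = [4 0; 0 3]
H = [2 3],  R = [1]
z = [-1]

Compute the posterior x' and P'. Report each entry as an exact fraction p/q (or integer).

x' = [31/359, -127/359]
P' = [1498/359 -972/359; -972/359 670/359]

x̄ = F·x = [9, 7]
P̄ = F·P·Fᵀ + Q = [22 12; 12 14]
y = z − H·x̄ = [-40]
S = H·P̄·Hᵀ + R = [359]
K = P̄·Hᵀ·S⁻¹ = [80/359; 66/359]
x' = x̄ + K·y = [31/359, -127/359]
P' = (I − K·H)·P̄ = [1498/359 -972/359; -972/359 670/359]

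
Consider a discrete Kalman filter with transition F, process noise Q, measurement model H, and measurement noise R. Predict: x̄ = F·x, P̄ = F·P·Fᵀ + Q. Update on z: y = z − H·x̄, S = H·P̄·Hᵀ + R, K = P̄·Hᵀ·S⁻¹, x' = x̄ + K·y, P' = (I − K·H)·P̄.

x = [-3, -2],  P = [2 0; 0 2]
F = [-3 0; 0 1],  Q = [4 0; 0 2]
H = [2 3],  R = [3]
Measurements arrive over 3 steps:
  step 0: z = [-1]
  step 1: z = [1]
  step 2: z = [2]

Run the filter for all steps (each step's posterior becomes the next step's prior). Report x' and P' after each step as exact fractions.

step 0: x̄ = F·x = [9, -2]
step 0: P̄ = F·P·Fᵀ + Q = [22 0; 0 4]
step 0: y = z − H·x̄ = [-13]
step 0: S = H·P̄·Hᵀ + R = [127]
step 0: K = P̄·Hᵀ·S⁻¹ = [44/127; 12/127]
step 0: x' = x̄ + K·y = [571/127, -410/127]
step 0: P' = (I − K·H)·P̄ = [858/127 -528/127; -528/127 364/127]
step 1: x̄ = F·x = [-1713/127, -410/127]
step 1: P̄ = F·P·Fᵀ + Q = [8230/127 1584/127; 1584/127 618/127]
step 1: y = z − H·x̄ = [4783/127]
step 1: S = H·P̄·Hᵀ + R = [57871/127]
step 1: K = P̄·Hᵀ·S⁻¹ = [21212/57871; 5022/57871]
step 1: x' = x̄ + K·y = [18299/57871, 2308/57871]
step 1: P' = (I − K·H)·P̄ = [207318/57871 -117000/57871; -117000/57871 83022/57871]
step 2: x̄ = F·x = [-54897/57871, 2308/57871]
step 2: P̄ = F·P·Fᵀ + Q = [2097346/57871 351000/57871; 351000/57871 198764/57871]
step 2: y = z − H·x̄ = [218612/57871]
step 2: S = H·P̄·Hᵀ + R = [14563873/57871]
step 2: K = P̄·Hᵀ·S⁻¹ = [5247692/14563873; 1298292/14563873]
step 2: x' = x̄ + K·y = [6008113/14563873, 5485228/14563873]
step 2: P' = (I − K·H)·P̄ = [51964014/14563873 -29394984/14563873; -29394984/14563873 20894948/14563873]

step 0: x' = [571/127, -410/127], P' = [858/127 -528/127; -528/127 364/127]
step 1: x' = [18299/57871, 2308/57871], P' = [207318/57871 -117000/57871; -117000/57871 83022/57871]
step 2: x' = [6008113/14563873, 5485228/14563873], P' = [51964014/14563873 -29394984/14563873; -29394984/14563873 20894948/14563873]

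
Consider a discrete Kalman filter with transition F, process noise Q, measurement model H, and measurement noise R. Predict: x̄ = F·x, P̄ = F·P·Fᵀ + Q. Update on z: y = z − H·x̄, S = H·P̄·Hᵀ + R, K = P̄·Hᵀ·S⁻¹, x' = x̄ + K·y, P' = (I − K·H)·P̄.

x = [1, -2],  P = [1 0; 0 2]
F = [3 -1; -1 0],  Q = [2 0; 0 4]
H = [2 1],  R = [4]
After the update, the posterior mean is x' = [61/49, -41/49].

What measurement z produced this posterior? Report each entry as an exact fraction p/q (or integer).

x̄ = F·x = [5, -1]
P̄ = F·P·Fᵀ + Q = [13 -3; -3 5]
S = H·P̄·Hᵀ + R = [49]
K = P̄·Hᵀ·S⁻¹ = [23/49; -1/49]
x' − x̄ = [-184/49, 8/49] = K·y
y = (KᵀK)⁻¹·Kᵀ·(x' − x̄) = [-8]
z = y + H·x̄ = [-8] + [9] = [1]

z = [1]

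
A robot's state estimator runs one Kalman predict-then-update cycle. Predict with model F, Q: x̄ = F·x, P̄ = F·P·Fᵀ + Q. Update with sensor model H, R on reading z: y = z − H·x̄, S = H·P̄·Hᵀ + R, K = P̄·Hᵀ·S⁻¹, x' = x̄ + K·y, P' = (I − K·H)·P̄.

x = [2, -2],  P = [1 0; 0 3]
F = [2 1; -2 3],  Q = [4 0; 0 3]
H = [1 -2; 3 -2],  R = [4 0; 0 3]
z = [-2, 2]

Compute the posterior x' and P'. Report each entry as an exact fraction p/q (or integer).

x' = [11074/6677, 9862/6677]
P' = [9904/6677 10530/6677; 10530/6677 14019/6677]

x̄ = F·x = [2, -10]
P̄ = F·P·Fᵀ + Q = [11 5; 5 34]
y = z − H·x̄ = [-24, -24]
S = H·P̄·Hᵀ + R = [131 129; 129 178]
K = P̄·Hᵀ·S⁻¹ = [-2789/6677 2884/6677; -4377/6677 1184/6677]
x' = x̄ + K·y = [11074/6677, 9862/6677]
P' = (I − K·H)·P̄ = [9904/6677 10530/6677; 10530/6677 14019/6677]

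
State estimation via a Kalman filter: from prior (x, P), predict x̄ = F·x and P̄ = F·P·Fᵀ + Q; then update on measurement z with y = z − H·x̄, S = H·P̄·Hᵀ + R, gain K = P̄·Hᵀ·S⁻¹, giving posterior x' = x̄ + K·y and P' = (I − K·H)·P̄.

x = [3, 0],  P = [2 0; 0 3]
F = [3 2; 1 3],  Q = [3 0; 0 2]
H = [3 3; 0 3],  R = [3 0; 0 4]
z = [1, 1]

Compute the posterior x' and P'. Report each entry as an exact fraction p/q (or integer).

x' = [6087/13696, 115/3424]
P' = [9519/13696 -1317/3424; -1317/3424 343/856]

x̄ = F·x = [9, 3]
P̄ = F·P·Fᵀ + Q = [33 24; 24 31]
y = z − H·x̄ = [-35, -8]
S = H·P̄·Hᵀ + R = [1011 495; 495 283]
K = P̄·Hᵀ·S⁻¹ = [4251/13696 -3951/13696; 55/3424 1029/3424]
x' = x̄ + K·y = [6087/13696, 115/3424]
P' = (I − K·H)·P̄ = [9519/13696 -1317/3424; -1317/3424 343/856]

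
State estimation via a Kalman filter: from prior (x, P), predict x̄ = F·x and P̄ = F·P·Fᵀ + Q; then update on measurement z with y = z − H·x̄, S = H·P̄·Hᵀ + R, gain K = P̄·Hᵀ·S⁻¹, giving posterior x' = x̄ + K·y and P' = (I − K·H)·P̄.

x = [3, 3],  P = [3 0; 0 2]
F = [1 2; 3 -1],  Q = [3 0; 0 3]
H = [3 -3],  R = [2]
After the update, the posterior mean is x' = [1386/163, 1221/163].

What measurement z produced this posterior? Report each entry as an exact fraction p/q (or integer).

z = [3]

x̄ = F·x = [9, 6]
P̄ = F·P·Fᵀ + Q = [14 5; 5 32]
S = H·P̄·Hᵀ + R = [326]
K = P̄·Hᵀ·S⁻¹ = [27/326; -81/326]
x' − x̄ = [-81/163, 243/163] = K·y
y = (KᵀK)⁻¹·Kᵀ·(x' − x̄) = [-6]
z = y + H·x̄ = [-6] + [9] = [3]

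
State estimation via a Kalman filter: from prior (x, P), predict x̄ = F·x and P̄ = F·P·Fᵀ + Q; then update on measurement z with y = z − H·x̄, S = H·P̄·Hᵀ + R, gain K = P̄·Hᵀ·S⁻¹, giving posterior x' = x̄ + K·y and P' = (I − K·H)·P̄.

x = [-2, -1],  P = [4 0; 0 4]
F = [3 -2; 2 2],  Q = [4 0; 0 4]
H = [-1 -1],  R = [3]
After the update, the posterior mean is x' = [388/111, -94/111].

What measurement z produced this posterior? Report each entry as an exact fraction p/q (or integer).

z = [-3]

x̄ = F·x = [-4, -6]
P̄ = F·P·Fᵀ + Q = [56 8; 8 36]
S = H·P̄·Hᵀ + R = [111]
K = P̄·Hᵀ·S⁻¹ = [-64/111; -44/111]
x' − x̄ = [832/111, 572/111] = K·y
y = (KᵀK)⁻¹·Kᵀ·(x' − x̄) = [-13]
z = y + H·x̄ = [-13] + [10] = [-3]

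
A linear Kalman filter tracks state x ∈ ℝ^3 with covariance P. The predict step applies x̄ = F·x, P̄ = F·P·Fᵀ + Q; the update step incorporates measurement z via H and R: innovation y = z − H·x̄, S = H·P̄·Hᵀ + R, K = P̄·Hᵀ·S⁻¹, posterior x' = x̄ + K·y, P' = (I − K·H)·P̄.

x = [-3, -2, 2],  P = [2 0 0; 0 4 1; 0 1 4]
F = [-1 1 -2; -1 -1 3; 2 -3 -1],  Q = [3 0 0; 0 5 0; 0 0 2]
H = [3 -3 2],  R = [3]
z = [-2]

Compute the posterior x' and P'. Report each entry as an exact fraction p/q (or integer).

x' = [1467/1271, 4741/1271, 3574/1271]
P' = [12291/1271 -1491/1271 -20493/1271; -1491/1271 8011/1271 13938/1271; -20493/1271 13938/1271 51855/1271]

x̄ = F·x = [-3, 11, -2]
P̄ = F·P·Fᵀ + Q = [21 -21 -3; -21 41 -12; -3 -12 56]
y = z − H·x̄ = [44]
S = H·P̄·Hᵀ + R = [1271]
K = P̄·Hᵀ·S⁻¹ = [120/1271; -210/1271; 139/1271]
x' = x̄ + K·y = [1467/1271, 4741/1271, 3574/1271]
P' = (I − K·H)·P̄ = [12291/1271 -1491/1271 -20493/1271; -1491/1271 8011/1271 13938/1271; -20493/1271 13938/1271 51855/1271]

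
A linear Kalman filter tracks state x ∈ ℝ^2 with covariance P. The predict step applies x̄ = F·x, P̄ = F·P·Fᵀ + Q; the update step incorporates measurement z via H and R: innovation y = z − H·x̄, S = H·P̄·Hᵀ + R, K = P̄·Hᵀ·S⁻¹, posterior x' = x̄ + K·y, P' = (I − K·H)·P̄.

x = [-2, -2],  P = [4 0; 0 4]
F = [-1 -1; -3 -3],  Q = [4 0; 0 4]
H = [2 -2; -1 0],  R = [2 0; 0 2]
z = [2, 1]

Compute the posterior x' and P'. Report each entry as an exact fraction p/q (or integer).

x' = [-26/47, -208/141]
P' = [76/47 232/141; 232/141 916/423]

x̄ = F·x = [4, 12]
P̄ = F·P·Fᵀ + Q = [12 24; 24 76]
y = z − H·x̄ = [18, 5]
S = H·P̄·Hᵀ + R = [162 24; 24 14]
K = P̄·Hᵀ·S⁻¹ = [-4/141 -38/47; -220/423 -116/141]
x' = x̄ + K·y = [-26/47, -208/141]
P' = (I − K·H)·P̄ = [76/47 232/141; 232/141 916/423]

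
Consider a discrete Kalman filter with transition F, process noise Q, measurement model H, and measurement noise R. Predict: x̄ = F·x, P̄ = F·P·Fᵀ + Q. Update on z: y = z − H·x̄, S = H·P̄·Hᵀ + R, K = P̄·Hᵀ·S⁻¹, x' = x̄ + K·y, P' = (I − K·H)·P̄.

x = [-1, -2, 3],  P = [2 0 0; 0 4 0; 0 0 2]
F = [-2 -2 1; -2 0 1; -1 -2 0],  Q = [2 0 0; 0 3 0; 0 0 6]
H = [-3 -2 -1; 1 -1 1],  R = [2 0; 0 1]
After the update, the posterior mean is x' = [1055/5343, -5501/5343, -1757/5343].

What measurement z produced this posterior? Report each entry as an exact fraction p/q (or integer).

x̄ = F·x = [9, 5, 5]
P̄ = F·P·Fᵀ + Q = [28 10 20; 10 13 4; 20 4 24]
S = H·P̄·Hᵀ + R = [586 -156; -156 78]
K = P̄·Hᵀ·S⁻¹ = [-24/137 731/5343; -29/137 -4387/10686; -6/137 2272/5343]
x' − x̄ = [-47032/5343, -32216/5343, -28472/5343] = K·y
y = (KᵀK)⁻¹·Kᵀ·(x' − x̄) = [44, -8]
z = y + H·x̄ = [44, -8] + [-42, 9] = [2, 1]

z = [2, 1]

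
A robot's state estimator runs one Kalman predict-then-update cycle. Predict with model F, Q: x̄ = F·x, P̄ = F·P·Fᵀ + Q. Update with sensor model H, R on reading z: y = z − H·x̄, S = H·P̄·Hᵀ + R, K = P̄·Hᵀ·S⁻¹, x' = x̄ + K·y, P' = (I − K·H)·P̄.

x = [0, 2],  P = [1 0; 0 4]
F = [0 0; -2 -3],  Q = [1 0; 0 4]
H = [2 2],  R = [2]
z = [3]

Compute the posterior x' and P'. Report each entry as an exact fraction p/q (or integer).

x' = [15/91, 114/91]
P' = [89/91 -88/91; -88/91 132/91]

x̄ = F·x = [0, -6]
P̄ = F·P·Fᵀ + Q = [1 0; 0 44]
y = z − H·x̄ = [15]
S = H·P̄·Hᵀ + R = [182]
K = P̄·Hᵀ·S⁻¹ = [1/91; 44/91]
x' = x̄ + K·y = [15/91, 114/91]
P' = (I − K·H)·P̄ = [89/91 -88/91; -88/91 132/91]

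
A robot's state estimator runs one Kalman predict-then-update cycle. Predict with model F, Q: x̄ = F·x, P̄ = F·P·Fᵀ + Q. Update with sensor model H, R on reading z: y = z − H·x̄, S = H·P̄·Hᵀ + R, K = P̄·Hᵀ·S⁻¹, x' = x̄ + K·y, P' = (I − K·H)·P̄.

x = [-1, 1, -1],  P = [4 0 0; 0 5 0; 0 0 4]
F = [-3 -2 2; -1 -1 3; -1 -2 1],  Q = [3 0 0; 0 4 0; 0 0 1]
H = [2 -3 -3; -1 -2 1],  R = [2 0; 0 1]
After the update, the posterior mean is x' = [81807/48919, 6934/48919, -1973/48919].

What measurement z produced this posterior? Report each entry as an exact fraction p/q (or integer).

x̄ = F·x = [-1, -3, -2]
P̄ = F·P·Fᵀ + Q = [75 46 40; 46 49 26; 40 26 29]
S = H·P̄·Hᵀ + R = [440 289; 289 301]
K = P̄·Hᵀ·S⁻¹ = [4195/48919 -24668/48919; -5931/48919 -13483/48919; -7378/48919 -3155/48919]
x' − x̄ = [130726/48919, 153691/48919, 95865/48919] = K·y
y = (KᵀK)⁻¹·Kᵀ·(x' − x̄) = [-10, -7]
z = y + H·x̄ = [-10, -7] + [13, 5] = [3, -2]

z = [3, -2]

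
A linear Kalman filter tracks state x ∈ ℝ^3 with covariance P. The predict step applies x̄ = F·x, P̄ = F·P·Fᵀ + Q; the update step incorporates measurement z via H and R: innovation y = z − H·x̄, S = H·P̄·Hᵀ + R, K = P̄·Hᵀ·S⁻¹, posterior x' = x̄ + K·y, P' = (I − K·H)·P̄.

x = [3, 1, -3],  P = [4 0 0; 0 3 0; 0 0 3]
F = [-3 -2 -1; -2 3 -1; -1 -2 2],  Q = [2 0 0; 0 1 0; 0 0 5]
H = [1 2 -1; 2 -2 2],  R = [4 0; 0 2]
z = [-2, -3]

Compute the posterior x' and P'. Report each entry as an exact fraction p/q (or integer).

x̄ = F·x = [-8, 0, -11]
P̄ = F·P·Fᵀ + Q = [53 9 18; 9 47 -16; 18 -16 33]
y = z − H·x̄ = [-5, 35]
S = H·P̄·Hᵀ + R = [342 -226; -226 734]
K = P̄·Hᵀ·S⁻¹ = [33463/99976 27193/99976; 31469/99976 -5021/99976; -2107/99976 17603/99976]
x' = x̄ + K·y = [-1921/12497, -41635/12497, -59137/12497]
P' = (I − K·H)·P̄ = [153257/99976 -145469/99976 -271533/99976; -145469/99976 411793/99976 552241/99976; -271533/99976 552241/99976 841377/99976]

x' = [-1921/12497, -41635/12497, -59137/12497]
P' = [153257/99976 -145469/99976 -271533/99976; -145469/99976 411793/99976 552241/99976; -271533/99976 552241/99976 841377/99976]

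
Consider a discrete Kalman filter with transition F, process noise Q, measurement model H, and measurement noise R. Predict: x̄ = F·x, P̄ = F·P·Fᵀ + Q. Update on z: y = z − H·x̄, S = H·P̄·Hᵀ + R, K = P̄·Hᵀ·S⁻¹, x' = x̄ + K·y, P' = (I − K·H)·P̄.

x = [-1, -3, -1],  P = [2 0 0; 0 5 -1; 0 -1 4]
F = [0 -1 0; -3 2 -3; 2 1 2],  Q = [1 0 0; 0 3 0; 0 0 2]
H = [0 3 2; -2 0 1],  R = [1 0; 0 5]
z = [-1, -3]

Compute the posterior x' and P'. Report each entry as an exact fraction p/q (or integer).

x̄ = F·x = [3, 0, -7]
P̄ = F·P·Fᵀ + Q = [6 -13 -3; -13 89 -27; -3 -27 27]
y = z − H·x̄ = [13, 10]
S = H·P̄·Hᵀ + R = [586 63; 63 68]
K = P̄·Hᵀ·S⁻¹ = [-2115/35879 -5955/35879; 14547/35879 -14005/35879; -3915/35879 21039/35879]
x' = x̄ + K·y = [20592/35879, 49061/35879, -91658/35879]
P' = (I − K·H)·P̄ = [30774/35879 -21887/35879 31773/35879; -21887/35879 80715/35879 -113799/35879; 31773/35879 -113799/35879 168741/35879]

x' = [20592/35879, 49061/35879, -91658/35879]
P' = [30774/35879 -21887/35879 31773/35879; -21887/35879 80715/35879 -113799/35879; 31773/35879 -113799/35879 168741/35879]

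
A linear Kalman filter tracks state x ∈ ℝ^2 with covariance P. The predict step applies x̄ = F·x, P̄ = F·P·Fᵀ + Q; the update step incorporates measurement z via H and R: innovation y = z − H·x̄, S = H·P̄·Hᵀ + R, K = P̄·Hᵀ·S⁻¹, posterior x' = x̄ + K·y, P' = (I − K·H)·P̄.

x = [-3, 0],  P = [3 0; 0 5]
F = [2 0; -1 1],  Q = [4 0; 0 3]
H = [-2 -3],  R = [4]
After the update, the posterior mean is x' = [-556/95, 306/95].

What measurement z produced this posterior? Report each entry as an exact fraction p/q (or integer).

z = [2]

x̄ = F·x = [-6, 3]
P̄ = F·P·Fᵀ + Q = [16 -6; -6 11]
S = H·P̄·Hᵀ + R = [95]
K = P̄·Hᵀ·S⁻¹ = [-14/95; -21/95]
x' − x̄ = [14/95, 21/95] = K·y
y = (KᵀK)⁻¹·Kᵀ·(x' − x̄) = [-1]
z = y + H·x̄ = [-1] + [3] = [2]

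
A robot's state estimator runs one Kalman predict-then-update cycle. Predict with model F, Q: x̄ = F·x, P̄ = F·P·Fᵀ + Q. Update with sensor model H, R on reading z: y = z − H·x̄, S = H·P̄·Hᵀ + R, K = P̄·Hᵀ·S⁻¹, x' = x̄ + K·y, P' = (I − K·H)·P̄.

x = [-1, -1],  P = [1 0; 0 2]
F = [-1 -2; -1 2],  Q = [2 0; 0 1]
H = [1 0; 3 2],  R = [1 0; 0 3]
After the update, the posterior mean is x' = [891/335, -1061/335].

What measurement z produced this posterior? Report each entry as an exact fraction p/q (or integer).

x̄ = F·x = [3, -1]
P̄ = F·P·Fᵀ + Q = [11 -7; -7 10]
S = H·P̄·Hᵀ + R = [12 19; 19 58]
K = P̄·Hᵀ·S⁻¹ = [277/335 19/335; -387/335 121/335]
x' − x̄ = [-114/335, -726/335] = K·y
y = (KᵀK)⁻¹·Kᵀ·(x' − x̄) = [0, -6]
z = y + H·x̄ = [0, -6] + [3, 7] = [3, 1]

z = [3, 1]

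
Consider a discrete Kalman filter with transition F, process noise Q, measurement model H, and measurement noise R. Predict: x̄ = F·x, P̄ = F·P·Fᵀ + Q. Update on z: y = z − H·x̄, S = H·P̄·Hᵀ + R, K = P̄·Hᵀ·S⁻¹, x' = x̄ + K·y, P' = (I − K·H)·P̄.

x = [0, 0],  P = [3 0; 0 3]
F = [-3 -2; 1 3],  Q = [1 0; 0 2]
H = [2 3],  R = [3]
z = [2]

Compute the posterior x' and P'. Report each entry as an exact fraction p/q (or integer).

x' = [-2/127, 84/127]
P' = [5079/127 -3387/127; -3387/127 2300/127]

x̄ = F·x = [0, 0]
P̄ = F·P·Fᵀ + Q = [40 -27; -27 32]
y = z − H·x̄ = [2]
S = H·P̄·Hᵀ + R = [127]
K = P̄·Hᵀ·S⁻¹ = [-1/127; 42/127]
x' = x̄ + K·y = [-2/127, 84/127]
P' = (I − K·H)·P̄ = [5079/127 -3387/127; -3387/127 2300/127]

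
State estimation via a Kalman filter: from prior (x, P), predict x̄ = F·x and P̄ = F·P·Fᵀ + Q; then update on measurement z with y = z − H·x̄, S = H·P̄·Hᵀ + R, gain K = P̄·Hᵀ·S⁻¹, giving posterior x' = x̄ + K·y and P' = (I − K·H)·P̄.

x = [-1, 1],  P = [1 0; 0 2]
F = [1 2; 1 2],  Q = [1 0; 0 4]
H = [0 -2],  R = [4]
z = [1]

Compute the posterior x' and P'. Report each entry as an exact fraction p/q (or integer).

x' = [1/28, -11/28]
P' = [59/14 9/14; 9/14 13/14]

x̄ = F·x = [1, 1]
P̄ = F·P·Fᵀ + Q = [10 9; 9 13]
y = z − H·x̄ = [3]
S = H·P̄·Hᵀ + R = [56]
K = P̄·Hᵀ·S⁻¹ = [-9/28; -13/28]
x' = x̄ + K·y = [1/28, -11/28]
P' = (I − K·H)·P̄ = [59/14 9/14; 9/14 13/14]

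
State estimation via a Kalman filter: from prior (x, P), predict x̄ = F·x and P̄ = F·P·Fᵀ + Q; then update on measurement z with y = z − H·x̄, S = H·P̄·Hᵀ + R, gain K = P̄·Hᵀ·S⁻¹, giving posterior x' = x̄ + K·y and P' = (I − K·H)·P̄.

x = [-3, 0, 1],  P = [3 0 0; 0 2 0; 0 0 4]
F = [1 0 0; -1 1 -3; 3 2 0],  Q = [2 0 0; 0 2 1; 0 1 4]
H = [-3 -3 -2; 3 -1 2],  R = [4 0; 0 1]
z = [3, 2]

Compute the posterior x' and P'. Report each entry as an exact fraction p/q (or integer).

x' = [-5433/105055, -132116/105055, 43687/105055]
P' = [152459/105055 -237/105055 -224301/105055; -237/105055 32581/105055 3588/105055; -224301/105055 3588/105055 702293/210110]

x̄ = F·x = [-3, 0, -9]
P̄ = F·P·Fᵀ + Q = [5 -3 9; -3 43 -4; 9 -4 39]
y = z − H·x̄ = [-24, 29]
S = H·P̄·Hᵀ + R = [598 -146; -146 387]
K = P̄·Hᵀ·S⁻¹ = [-2016/105055 9012/105055; -26052/105055 -26116/105055; -20077/210110 25802/105055]
x' = x̄ + K·y = [-5433/105055, -132116/105055, 43687/105055]
P' = (I − K·H)·P̄ = [152459/105055 -237/105055 -224301/105055; -237/105055 32581/105055 3588/105055; -224301/105055 3588/105055 702293/210110]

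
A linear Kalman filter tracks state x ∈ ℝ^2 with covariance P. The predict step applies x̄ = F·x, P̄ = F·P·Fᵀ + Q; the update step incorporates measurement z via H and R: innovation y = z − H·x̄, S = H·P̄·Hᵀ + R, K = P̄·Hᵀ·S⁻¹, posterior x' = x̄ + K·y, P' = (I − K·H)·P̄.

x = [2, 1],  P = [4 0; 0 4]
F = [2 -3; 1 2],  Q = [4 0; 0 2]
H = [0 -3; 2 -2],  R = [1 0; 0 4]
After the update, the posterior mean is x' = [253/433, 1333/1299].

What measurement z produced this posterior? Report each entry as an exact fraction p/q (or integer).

x̄ = F·x = [1, 4]
P̄ = F·P·Fᵀ + Q = [56 -16; -16 22]
S = H·P̄·Hᵀ + R = [199 228; 228 444]
K = P̄·Hᵀ·S⁻¹ = [-960/3031 1476/3031; -998/3031 -19/9093]
x' − x̄ = [-180/433, -3863/1299] = K·y
y = (KᵀK)⁻¹·Kᵀ·(x' − x̄) = [9, 5]
z = y + H·x̄ = [9, 5] + [-12, -6] = [-3, -1]

z = [-3, -1]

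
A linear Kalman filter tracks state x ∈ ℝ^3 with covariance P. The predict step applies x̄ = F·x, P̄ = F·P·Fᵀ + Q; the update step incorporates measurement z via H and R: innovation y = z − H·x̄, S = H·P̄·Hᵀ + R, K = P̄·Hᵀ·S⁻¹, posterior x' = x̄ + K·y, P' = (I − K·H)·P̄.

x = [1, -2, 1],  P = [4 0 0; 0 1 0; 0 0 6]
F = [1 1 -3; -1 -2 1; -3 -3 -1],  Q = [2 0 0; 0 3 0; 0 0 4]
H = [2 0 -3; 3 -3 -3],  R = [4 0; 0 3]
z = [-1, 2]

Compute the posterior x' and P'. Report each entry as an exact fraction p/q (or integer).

x̄ = F·x = [-4, 4, 2]
P̄ = F·P·Fᵀ + Q = [61 -24 3; -24 17 12; 3 12 55]
y = z − H·x̄ = [13, 32]
S = H·P̄·Hᵀ + R = [707 1068; 1068 1794]
K = P̄·Hᵀ·S⁻¹ = [-10001/21289 8873/21289; 3186/21289 -7567/42578; -13365/21289 5678/21289]
x' = x̄ + K·y = [68767/21289, 5502/21289, 50529/21289]
P' = (I − K·H)·P̄ = [245984/21289 59787/21289 177324/21289; 59787/21289 55921/42578 35610/21289; 177324/21289 35610/21289 136036/21289]

x' = [68767/21289, 5502/21289, 50529/21289]
P' = [245984/21289 59787/21289 177324/21289; 59787/21289 55921/42578 35610/21289; 177324/21289 35610/21289 136036/21289]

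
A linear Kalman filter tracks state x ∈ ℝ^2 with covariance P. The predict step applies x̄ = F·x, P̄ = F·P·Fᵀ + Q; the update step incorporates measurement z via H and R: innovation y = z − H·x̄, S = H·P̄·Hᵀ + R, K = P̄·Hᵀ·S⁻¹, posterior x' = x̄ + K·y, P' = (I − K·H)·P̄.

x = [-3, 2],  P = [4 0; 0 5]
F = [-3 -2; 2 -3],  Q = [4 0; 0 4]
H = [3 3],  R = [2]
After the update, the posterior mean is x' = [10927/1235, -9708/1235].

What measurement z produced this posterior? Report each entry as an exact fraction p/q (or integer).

x̄ = F·x = [5, -12]
P̄ = F·P·Fᵀ + Q = [60 6; 6 65]
S = H·P̄·Hᵀ + R = [1235]
K = P̄·Hᵀ·S⁻¹ = [198/1235; 213/1235]
x' − x̄ = [4752/1235, 5112/1235] = K·y
y = (KᵀK)⁻¹·Kᵀ·(x' − x̄) = [24]
z = y + H·x̄ = [24] + [-21] = [3]

z = [3]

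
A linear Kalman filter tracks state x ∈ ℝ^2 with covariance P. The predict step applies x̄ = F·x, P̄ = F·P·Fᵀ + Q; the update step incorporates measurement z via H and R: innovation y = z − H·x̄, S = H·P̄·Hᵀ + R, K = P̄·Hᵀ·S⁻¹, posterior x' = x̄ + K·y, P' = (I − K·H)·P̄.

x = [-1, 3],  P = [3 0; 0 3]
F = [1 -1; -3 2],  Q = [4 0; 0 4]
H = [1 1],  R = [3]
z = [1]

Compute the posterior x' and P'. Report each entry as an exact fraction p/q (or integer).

x' = [-42/13, 61/13]
P' = [235/26 -125/13; -125/13 167/13]

x̄ = F·x = [-4, 9]
P̄ = F·P·Fᵀ + Q = [10 -15; -15 43]
y = z − H·x̄ = [-4]
S = H·P̄·Hᵀ + R = [26]
K = P̄·Hᵀ·S⁻¹ = [-5/26; 14/13]
x' = x̄ + K·y = [-42/13, 61/13]
P' = (I − K·H)·P̄ = [235/26 -125/13; -125/13 167/13]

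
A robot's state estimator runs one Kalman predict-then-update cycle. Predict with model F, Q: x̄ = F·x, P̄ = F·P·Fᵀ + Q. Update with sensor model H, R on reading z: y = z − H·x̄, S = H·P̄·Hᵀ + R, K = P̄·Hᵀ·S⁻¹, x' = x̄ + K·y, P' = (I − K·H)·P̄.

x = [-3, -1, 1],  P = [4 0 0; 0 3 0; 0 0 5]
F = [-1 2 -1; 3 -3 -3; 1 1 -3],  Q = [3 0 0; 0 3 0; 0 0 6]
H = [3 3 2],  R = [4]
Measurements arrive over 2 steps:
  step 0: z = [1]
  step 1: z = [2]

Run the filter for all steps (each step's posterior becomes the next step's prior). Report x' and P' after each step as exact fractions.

step 0: x' = [2562/1961, -1521/1961, -665/1961], P' = [43343/1961 -52839/1961 14366/1961; -52839/1961 70215/1961 -25296/1961; 14366/1961 -25296/1961 17017/1961]
step 1: x' = [-10372233/4315837, 15224943/4315837, -2903098/4315837], P' = [1514462271/4315837 -1963190193/4315837 673026959/4315837; -1963190193/4315837 2557310259/4315837 -889076745/4315837; 673026959/4315837 -889076745/4315837 325325027/4315837]

step 0: x̄ = F·x = [0, -9, -7]
step 0: P̄ = F·P·Fᵀ + Q = [24 -15 17; -15 111 48; 17 48 58]
step 0: y = z − H·x̄ = [42]
step 0: S = H·P̄·Hᵀ + R = [1961]
step 0: K = P̄·Hᵀ·S⁻¹ = [61/1961; 384/1961; 311/1961]
step 0: x' = x̄ + K·y = [2562/1961, -1521/1961, -665/1961]
step 0: P' = (I − K·H)·P̄ = [43343/1961 -52839/1961 14366/1961; -52839/1961 70215/1961 -25296/1961; 14366/1961 -25296/1961 17017/1961]
step 1: x̄ = F·x = [-4939/1961, 14244/1961, 3036/1961]
step 1: P̄ = F·P·Fᵀ + Q = [688375/1961 -899931/1961 301103/1961; -899931/1961 1418244/1961 -251631/1961; 301103/1961 -251631/1961 238379/1961]
step 1: y = z − H·x̄ = [-30065/1961]
step 1: S = H·P̄·Hᵀ + R = [4315837/1961]
step 1: K = P̄·Hᵀ·S⁻¹ = [-32462/4315837; 1051677/4315837; 625174/4315837]
step 1: x' = x̄ + K·y = [-10372233/4315837, 15224943/4315837, -2903098/4315837]
step 1: P' = (I − K·H)·P̄ = [1514462271/4315837 -1963190193/4315837 673026959/4315837; -1963190193/4315837 2557310259/4315837 -889076745/4315837; 673026959/4315837 -889076745/4315837 325325027/4315837]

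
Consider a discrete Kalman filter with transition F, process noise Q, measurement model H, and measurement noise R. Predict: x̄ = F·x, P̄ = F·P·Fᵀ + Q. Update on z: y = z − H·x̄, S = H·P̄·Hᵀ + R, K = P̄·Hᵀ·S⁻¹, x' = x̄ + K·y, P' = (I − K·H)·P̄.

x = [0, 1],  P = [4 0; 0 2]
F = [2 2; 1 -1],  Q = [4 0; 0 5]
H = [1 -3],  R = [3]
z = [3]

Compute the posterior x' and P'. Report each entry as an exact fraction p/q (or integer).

x̄ = F·x = [2, -1]
P̄ = F·P·Fᵀ + Q = [28 4; 4 11]
y = z − H·x̄ = [-2]
S = H·P̄·Hᵀ + R = [106]
K = P̄·Hᵀ·S⁻¹ = [8/53; -29/106]
x' = x̄ + K·y = [90/53, -24/53]
P' = (I − K·H)·P̄ = [1356/53 444/53; 444/53 325/106]

x' = [90/53, -24/53]
P' = [1356/53 444/53; 444/53 325/106]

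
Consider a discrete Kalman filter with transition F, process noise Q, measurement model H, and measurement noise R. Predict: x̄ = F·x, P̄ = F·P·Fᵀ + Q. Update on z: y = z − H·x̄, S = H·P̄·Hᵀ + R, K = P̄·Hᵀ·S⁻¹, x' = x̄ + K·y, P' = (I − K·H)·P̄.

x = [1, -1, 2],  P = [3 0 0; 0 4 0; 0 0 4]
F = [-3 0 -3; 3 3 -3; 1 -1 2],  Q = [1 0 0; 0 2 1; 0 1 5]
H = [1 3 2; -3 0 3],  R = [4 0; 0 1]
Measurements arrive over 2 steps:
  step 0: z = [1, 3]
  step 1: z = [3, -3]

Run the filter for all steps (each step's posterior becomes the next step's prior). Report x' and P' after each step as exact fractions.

step 0: x̄ = F·x = [-9, -6, 6]
step 0: P̄ = F·P·Fᵀ + Q = [64 9 -33; 9 101 -26; -33 -26 28]
step 0: y = z − H·x̄ = [16, -42]
step 0: S = H·P̄·Hᵀ + R = [699 -240; -240 1423]
step 0: K = P̄·Hᵀ·S⁻¹ = [-34265/937077 -65803/312359; 344780/937077 -3665/312359; -34345/937077 38239/312359]
step 0: x' = x̄ + K·y = [-690755/937077, 355808/937077, 254828/937077]
step 0: P' = (I − K·H)·P̄ = [3383534/937077 -3385352/937077 3317731/937077; -3385352/937077 3847502/937077 -3389017/937077; 3317731/937077 -3389017/937077 3355970/937077]
step 1: x̄ = F·x = [435927/312359, -589775/312359, -178969/312359]
step 1: P̄ = F·P·Fᵀ + Q = [40437257/312359 20240415/312359 -26823036/312359; 20240415/312359 12501340/312359 -13712869/312359; -26823036/312359 -13712869/312359 19645999/312359]
step 1: y = z − H·x̄ = [2628413/312359, 907611/312359]
step 1: S = H·P̄·Hᵀ + R = [82378667/312359 -228546225/312359; -228546225/312359 1023876311/312359]
step 1: K = P̄·Hᵀ·S⁻¹ = [8101554245/102805389668 -18452016177/102805389668; 24852528613/102805389668 -4680047901/102805389668; 4012686085/51402694834 7894493745/51402694834]
step 1: x' = x̄ + K·y = [79015848343/51402694834, 709116181/51402694834, 13626367003/25701347417]
step 1: P' = (I − K·H)·P̄ = [156804799977/102805389668 -141902279611/102805389668 75327063959/51402694834; -141902279611/102805389668 176078995073/102805389668 -71731147789/51402694834; 75327063959/51402694834 -71731147789/51402694834 38979280937/25701347417]

step 0: x' = [-690755/937077, 355808/937077, 254828/937077], P' = [3383534/937077 -3385352/937077 3317731/937077; -3385352/937077 3847502/937077 -3389017/937077; 3317731/937077 -3389017/937077 3355970/937077]
step 1: x' = [79015848343/51402694834, 709116181/51402694834, 13626367003/25701347417], P' = [156804799977/102805389668 -141902279611/102805389668 75327063959/51402694834; -141902279611/102805389668 176078995073/102805389668 -71731147789/51402694834; 75327063959/51402694834 -71731147789/51402694834 38979280937/25701347417]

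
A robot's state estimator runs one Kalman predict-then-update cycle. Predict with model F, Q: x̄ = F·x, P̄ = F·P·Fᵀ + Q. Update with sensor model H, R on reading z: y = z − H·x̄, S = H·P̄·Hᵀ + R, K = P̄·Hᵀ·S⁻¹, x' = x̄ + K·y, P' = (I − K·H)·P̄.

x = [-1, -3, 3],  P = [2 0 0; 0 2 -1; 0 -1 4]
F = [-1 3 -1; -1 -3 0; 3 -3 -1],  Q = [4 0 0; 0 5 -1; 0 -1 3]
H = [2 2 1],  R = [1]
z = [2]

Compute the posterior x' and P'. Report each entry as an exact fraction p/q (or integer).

x̄ = F·x = [-11, 10, 3]
P̄ = F·P·Fᵀ + Q = [34 -19 -20; -19 25 8; -20 8 37]
y = z − H·x̄ = [1]
S = H·P̄·Hᵀ + R = [74]
K = P̄·Hᵀ·S⁻¹ = [5/37; 10/37; 13/74]
x' = x̄ + K·y = [-402/37, 380/37, 235/74]
P' = (I − K·H)·P̄ = [1208/37 -803/37 -805/37; -803/37 725/37 166/37; -805/37 166/37 2569/74]

x' = [-402/37, 380/37, 235/74]
P' = [1208/37 -803/37 -805/37; -803/37 725/37 166/37; -805/37 166/37 2569/74]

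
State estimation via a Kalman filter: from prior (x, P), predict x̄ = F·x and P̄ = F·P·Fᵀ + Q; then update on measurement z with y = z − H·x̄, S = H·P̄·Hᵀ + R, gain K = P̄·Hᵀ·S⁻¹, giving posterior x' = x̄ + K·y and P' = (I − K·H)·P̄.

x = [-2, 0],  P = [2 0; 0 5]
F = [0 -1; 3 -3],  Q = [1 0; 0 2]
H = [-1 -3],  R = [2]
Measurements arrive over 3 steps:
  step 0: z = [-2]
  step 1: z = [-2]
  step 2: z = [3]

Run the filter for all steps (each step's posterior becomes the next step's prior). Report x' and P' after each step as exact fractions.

step 0: x' = [1020/683, 102/683], P' = [1497/683 -465/683; -465/683 295/683]
step 1: x' = [-28731/62200, 6522/7775], P' = [66693/62200 -2616/7775; -2616/7775 2536/7775]
step 2: x' = [-6160731/12504173, -10846422/12504173], P' = [13277229/12504173 -4123455/12504173; -4123455/12504173 4024783/12504173]

step 0: x̄ = F·x = [0, -6]
step 0: P̄ = F·P·Fᵀ + Q = [6 15; 15 65]
step 0: y = z − H·x̄ = [-20]
step 0: S = H·P̄·Hᵀ + R = [683]
step 0: K = P̄·Hᵀ·S⁻¹ = [-51/683; -210/683]
step 0: x' = x̄ + K·y = [1020/683, 102/683]
step 0: P' = (I − K·H)·P̄ = [1497/683 -465/683; -465/683 295/683]
step 1: x̄ = F·x = [-102/683, 2754/683]
step 1: P̄ = F·P·Fᵀ + Q = [978/683 2280/683; 2280/683 25864/683]
step 1: y = z − H·x̄ = [6794/683]
step 1: S = H·P̄·Hᵀ + R = [248800/683]
step 1: K = P̄·Hᵀ·S⁻¹ = [-3909/124400; -2496/7775]
step 1: x' = x̄ + K·y = [-28731/62200, 6522/7775]
step 1: P' = (I − K·H)·P̄ = [66693/62200 -2616/7775; -2616/7775 2536/7775]
step 2: x̄ = F·x = [-6522/7775, -242721/62200]
step 2: P̄ = F·P·Fᵀ + Q = [10311/7775 15456/7775; 15456/7775 1283933/62200]
step 2: y = z − H·x̄ = [-593739/62200]
step 2: S = H·P̄·Hᵀ + R = [12504173/62200]
step 2: K = P̄·Hᵀ·S⁻¹ = [-453432/12504173; -3975447/12504173]
step 2: x' = x̄ + K·y = [-6160731/12504173, -10846422/12504173]
step 2: P' = (I − K·H)·P̄ = [13277229/12504173 -4123455/12504173; -4123455/12504173 4024783/12504173]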